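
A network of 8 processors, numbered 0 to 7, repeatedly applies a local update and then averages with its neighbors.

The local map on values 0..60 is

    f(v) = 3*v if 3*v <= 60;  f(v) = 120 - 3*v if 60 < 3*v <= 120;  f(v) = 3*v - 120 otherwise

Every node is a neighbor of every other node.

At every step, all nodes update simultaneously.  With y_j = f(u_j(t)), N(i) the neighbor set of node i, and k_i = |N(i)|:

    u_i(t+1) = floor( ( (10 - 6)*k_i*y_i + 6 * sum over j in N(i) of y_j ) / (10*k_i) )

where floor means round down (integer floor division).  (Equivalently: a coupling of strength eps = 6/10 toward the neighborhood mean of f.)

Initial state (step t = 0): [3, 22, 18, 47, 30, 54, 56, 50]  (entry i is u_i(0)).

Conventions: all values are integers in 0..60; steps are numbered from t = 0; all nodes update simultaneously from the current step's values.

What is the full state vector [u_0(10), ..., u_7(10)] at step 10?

Answer: [53, 55, 55, 53, 54, 55, 55, 54]

Derivation:
t=0: [3, 22, 18, 47, 30, 54, 56, 50]
t=1: [27, 41, 41, 31, 34, 37, 39, 34]
t=2: [22, 11, 11, 18, 15, 13, 11, 15]
t=3: [45, 39, 39, 45, 42, 41, 39, 42]
t=4: [9, 5, 5, 9, 6, 5, 5, 6]
t=5: [21, 17, 17, 21, 18, 17, 17, 18]
t=6: [54, 52, 52, 54, 53, 52, 52, 53]
t=7: [39, 37, 37, 39, 38, 37, 37, 38]
t=8: [5, 7, 7, 5, 6, 7, 7, 6]
t=9: [17, 19, 19, 17, 18, 19, 19, 18]
t=10: [53, 55, 55, 53, 54, 55, 55, 54]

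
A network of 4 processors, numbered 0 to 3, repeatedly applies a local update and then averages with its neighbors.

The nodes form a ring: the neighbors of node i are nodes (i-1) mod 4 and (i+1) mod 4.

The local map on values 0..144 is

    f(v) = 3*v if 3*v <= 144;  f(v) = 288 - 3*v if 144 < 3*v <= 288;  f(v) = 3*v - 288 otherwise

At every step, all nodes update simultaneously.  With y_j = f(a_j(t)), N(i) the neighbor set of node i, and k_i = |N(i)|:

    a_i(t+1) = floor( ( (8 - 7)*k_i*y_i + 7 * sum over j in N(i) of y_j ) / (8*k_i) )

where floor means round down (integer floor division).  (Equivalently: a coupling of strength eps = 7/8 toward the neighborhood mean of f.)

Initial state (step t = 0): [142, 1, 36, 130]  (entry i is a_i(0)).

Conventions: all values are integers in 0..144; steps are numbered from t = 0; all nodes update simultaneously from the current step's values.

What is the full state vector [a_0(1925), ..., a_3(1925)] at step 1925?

Answer: [81, 81, 81, 81]
Key observation: The state at step 32, [117, 117, 117, 117], reappears at step 40: the system is in a cycle of period 8 from step 32 on.  Therefore the state at step 1925 equals the state at step 32 + ((1925 - 32) mod 8) = 37, which is [81, 81, 81, 81].

Derivation:
t=0: [142, 1, 36, 130]
t=1: [63, 108, 59, 120]
t=2: [59, 96, 61, 100]
t=3: [19, 94, 18, 96]
t=4: [9, 49, 9, 48]
t=5: [128, 41, 128, 41]
t=6: [119, 99, 119, 99]
t=7: [16, 61, 16, 61]
t=8: [97, 55, 97, 55]
t=9: [108, 18, 108, 18]
t=10: [51, 38, 51, 38]
t=11: [116, 132, 116, 132]
t=12: [102, 66, 102, 66]
t=13: [81, 27, 81, 27]
t=14: [76, 49, 76, 49]
t=15: [130, 70, 130, 70]
t=16: [81, 99, 81, 99]
t=17: [13, 40, 13, 40]
t=18: [109, 49, 109, 49]
t=19: [128, 51, 128, 51]
t=20: [130, 100, 130, 100]
t=21: [23, 90, 23, 90]
t=22: [24, 62, 24, 62]
t=23: [98, 75, 98, 75]
t=24: [55, 13, 55, 13]
t=25: [49, 112, 49, 112]
t=26: [59, 129, 59, 129]
t=27: [100, 109, 100, 109]
t=28: [35, 15, 35, 15]
t=29: [52, 97, 52, 97]
t=30: [19, 115, 19, 115]
t=31: [57, 57, 57, 57]
t=32: [117, 117, 117, 117]
t=33: [63, 63, 63, 63]
t=34: [99, 99, 99, 99]
t=35: [9, 9, 9, 9]
t=36: [27, 27, 27, 27]
t=37: [81, 81, 81, 81]
t=38: [45, 45, 45, 45]
t=39: [135, 135, 135, 135]
t=40: [117, 117, 117, 117]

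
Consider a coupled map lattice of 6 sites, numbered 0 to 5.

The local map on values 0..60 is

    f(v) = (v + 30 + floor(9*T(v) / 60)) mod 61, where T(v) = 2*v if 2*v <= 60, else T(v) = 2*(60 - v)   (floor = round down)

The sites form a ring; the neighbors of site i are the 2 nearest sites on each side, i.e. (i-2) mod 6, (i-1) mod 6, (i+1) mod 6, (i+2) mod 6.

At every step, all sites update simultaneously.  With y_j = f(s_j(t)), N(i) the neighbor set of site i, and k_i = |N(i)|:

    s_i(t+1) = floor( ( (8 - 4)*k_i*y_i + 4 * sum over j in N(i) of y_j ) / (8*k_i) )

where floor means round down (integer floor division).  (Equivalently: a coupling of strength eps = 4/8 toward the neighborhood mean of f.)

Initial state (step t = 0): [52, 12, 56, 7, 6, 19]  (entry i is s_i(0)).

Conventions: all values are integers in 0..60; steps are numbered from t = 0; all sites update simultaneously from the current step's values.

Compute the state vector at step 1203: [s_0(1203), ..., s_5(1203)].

Simulating step by step:
t=0: [52, 12, 56, 7, 6, 19]
t=1: [31, 40, 31, 39, 36, 45]
t=2: [10, 13, 10, 13, 12, 15]
t=3: [44, 45, 44, 45, 45, 47]
t=4: [17, 17, 17, 18, 17, 18]
t=5: [52, 52, 52, 52, 52, 52]
t=6: [23, 23, 23, 23, 23, 23]
t=7: [59, 59, 59, 59, 59, 59]
t=8: [28, 28, 28, 28, 28, 28]
t=9: [5, 5, 5, 5, 5, 5]
t=10: [36, 36, 36, 36, 36, 36]
t=11: [12, 12, 12, 12, 12, 12]
t=12: [45, 45, 45, 45, 45, 45]
t=13: [18, 18, 18, 18, 18, 18]
t=14: [53, 53, 53, 53, 53, 53]
t=15: [24, 24, 24, 24, 24, 24]
t=16: [0, 0, 0, 0, 0, 0]
t=17: [30, 30, 30, 30, 30, 30]
t=18: [8, 8, 8, 8, 8, 8]
t=19: [40, 40, 40, 40, 40, 40]
t=20: [15, 15, 15, 15, 15, 15]
t=21: [49, 49, 49, 49, 49, 49]
t=22: [21, 21, 21, 21, 21, 21]
t=23: [57, 57, 57, 57, 57, 57]
t=24: [26, 26, 26, 26, 26, 26]
t=25: [2, 2, 2, 2, 2, 2]
t=26: [32, 32, 32, 32, 32, 32]
t=27: [9, 9, 9, 9, 9, 9]
t=28: [41, 41, 41, 41, 41, 41]
t=29: [15, 15, 15, 15, 15, 15]

Answer: [26, 26, 26, 26, 26, 26]
Key observation: The state at step 20, [15, 15, 15, 15, 15, 15], reappears at step 29: the system is in a cycle of period 9 from step 20 on.  Therefore the state at step 1203 equals the state at step 20 + ((1203 - 20) mod 9) = 24, which is [26, 26, 26, 26, 26, 26].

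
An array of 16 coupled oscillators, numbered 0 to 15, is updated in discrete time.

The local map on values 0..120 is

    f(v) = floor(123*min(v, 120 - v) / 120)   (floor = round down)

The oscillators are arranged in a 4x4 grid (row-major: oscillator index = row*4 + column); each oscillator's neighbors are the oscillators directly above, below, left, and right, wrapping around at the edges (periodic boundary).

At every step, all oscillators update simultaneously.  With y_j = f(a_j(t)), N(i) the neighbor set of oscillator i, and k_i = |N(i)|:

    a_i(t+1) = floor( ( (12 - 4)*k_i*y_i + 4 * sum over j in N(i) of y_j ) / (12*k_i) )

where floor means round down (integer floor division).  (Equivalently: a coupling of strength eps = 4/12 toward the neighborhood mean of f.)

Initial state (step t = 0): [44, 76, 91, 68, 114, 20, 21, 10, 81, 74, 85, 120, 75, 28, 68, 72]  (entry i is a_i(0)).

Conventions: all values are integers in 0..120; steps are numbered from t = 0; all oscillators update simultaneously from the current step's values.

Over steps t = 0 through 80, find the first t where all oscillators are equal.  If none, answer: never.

Answer: 18
Key observation: Synchronization is absorbing here: once all oscillators are equal they stay equal, and step 18 is the first all-equal step.

Derivation:
t=0: [44, 76, 91, 68, 114, 20, 21, 10, 81, 74, 85, 120, 75, 28, 68, 72]  (not all equal)
t=1: [42, 40, 33, 46, 13, 23, 21, 13, 34, 41, 33, 11, 44, 34, 47, 45]  (not all equal)
t=2: [40, 38, 35, 42, 18, 25, 22, 16, 31, 38, 32, 17, 43, 37, 44, 43]  (not all equal)
t=3: [39, 36, 35, 40, 21, 26, 23, 19, 30, 35, 31, 21, 42, 38, 42, 41]  (not all equal)
t=4: [37, 35, 35, 38, 23, 26, 24, 21, 30, 33, 30, 24, 41, 38, 40, 40]  (not all equal)
t=5: [36, 34, 34, 36, 24, 26, 25, 23, 30, 32, 30, 26, 40, 37, 39, 39]  (not all equal)
t=6: [35, 33, 33, 35, 25, 26, 26, 24, 30, 31, 30, 27, 39, 36, 37, 37]  (not all equal)
t=7: [34, 32, 32, 34, 26, 26, 26, 25, 30, 30, 30, 28, 37, 35, 36, 36]  (not all equal)
t=8: [33, 31, 32, 33, 26, 26, 26, 26, 30, 30, 30, 28, 35, 34, 35, 35]  (not all equal)
t=9: [32, 31, 31, 32, 26, 26, 26, 26, 29, 30, 29, 28, 34, 33, 34, 34]  (not all equal)
t=10: [31, 30, 30, 31, 26, 26, 26, 26, 29, 29, 29, 28, 33, 32, 33, 33]  (not all equal)
t=11: [30, 29, 30, 30, 26, 26, 26, 26, 29, 29, 29, 28, 32, 31, 32, 32]  (not all equal)
t=12: [29, 29, 29, 29, 26, 26, 26, 26, 28, 28, 28, 28, 31, 30, 31, 31]  (not all equal)
t=13: [28, 28, 28, 28, 26, 26, 26, 26, 28, 28, 28, 28, 30, 29, 30, 30]  (not all equal)
t=14: [28, 27, 28, 28, 26, 26, 26, 26, 28, 27, 28, 28, 29, 29, 29, 29]  (not all equal)
t=15: [27, 27, 27, 27, 26, 26, 26, 26, 27, 27, 27, 27, 28, 28, 28, 28]  (not all equal)
t=16: [27, 27, 27, 27, 26, 26, 26, 26, 27, 27, 27, 27, 27, 27, 27, 27]  (not all equal)
t=17: [26, 26, 26, 26, 26, 26, 26, 26, 26, 26, 26, 26, 27, 27, 27, 27]  (not all equal)
t=18: [26, 26, 26, 26, 26, 26, 26, 26, 26, 26, 26, 26, 26, 26, 26, 26]  (all equal)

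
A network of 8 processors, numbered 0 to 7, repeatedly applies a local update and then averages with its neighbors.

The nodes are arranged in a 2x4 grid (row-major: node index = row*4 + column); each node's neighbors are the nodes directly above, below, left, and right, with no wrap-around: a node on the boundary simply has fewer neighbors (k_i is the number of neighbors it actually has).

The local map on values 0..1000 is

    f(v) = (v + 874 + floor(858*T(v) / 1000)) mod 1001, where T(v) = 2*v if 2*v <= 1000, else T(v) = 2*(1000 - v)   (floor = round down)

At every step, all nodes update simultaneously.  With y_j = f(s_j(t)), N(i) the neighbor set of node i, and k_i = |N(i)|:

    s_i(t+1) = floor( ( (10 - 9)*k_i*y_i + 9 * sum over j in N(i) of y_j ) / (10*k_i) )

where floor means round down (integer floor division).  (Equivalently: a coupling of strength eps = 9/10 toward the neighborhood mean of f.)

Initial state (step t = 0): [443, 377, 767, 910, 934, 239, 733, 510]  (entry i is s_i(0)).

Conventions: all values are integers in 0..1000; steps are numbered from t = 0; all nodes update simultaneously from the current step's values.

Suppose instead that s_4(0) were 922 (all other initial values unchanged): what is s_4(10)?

Simulating step by step:
t=0: [443, 377, 767, 910, 922, 239, 733, 510]
t=1: [828, 280, 572, 210, 361, 618, 240, 472]
t=2: [768, 459, 497, 193, 598, 617, 195, 450]
t=3: [128, 133, 297, 181, 98, 218, 178, 368]
t=4: [189, 432, 354, 734, 322, 265, 640, 411]
t=5: [395, 548, 154, 826, 514, 335, 737, 184]
t=6: [280, 624, 404, 398, 799, 220, 439, 512]
t=7: [133, 636, 444, 631, 497, 113, 504, 479]
t=8: [182, 160, 156, 125, 207, 191, 151, 180]
t=9: [370, 346, 270, 316, 384, 346, 342, 258]
t=10: [864, 769, 763, 603, 851, 839, 677, 746]

Answer: s_4(10) = 851
Key observation: This trace re-runs the system from the modified initial state.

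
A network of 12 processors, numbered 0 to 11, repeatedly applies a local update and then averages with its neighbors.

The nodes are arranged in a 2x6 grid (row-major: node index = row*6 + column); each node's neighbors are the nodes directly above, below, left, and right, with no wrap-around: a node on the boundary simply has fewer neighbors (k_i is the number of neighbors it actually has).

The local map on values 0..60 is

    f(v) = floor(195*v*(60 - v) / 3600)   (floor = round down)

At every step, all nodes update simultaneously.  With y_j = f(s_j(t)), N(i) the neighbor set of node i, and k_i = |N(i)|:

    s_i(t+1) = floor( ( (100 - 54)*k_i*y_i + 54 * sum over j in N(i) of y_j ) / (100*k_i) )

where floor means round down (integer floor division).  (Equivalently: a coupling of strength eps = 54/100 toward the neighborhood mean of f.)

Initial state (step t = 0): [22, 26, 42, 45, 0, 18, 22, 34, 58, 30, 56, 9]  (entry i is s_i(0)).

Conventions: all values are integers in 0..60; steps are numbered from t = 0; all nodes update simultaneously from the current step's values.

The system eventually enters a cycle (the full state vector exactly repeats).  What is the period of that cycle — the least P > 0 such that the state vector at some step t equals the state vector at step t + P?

Answer: 2
Key observation: The state at step 20, [48, 48, 48, 48, 48, 48, 48, 48, 48, 48, 48, 48], reappears at step 22 — and no state repeats earlier — so the cycle the system enters has period 2.

Derivation:
t=0: [22, 26, 42, 45, 0, 18, 22, 34, 58, 30, 56, 9]
t=1: [45, 45, 34, 32, 15, 24, 45, 39, 27, 31, 18, 25]
t=2: [36, 39, 45, 45, 40, 43, 38, 41, 47, 46, 41, 44]
t=3: [45, 42, 36, 36, 40, 39, 44, 41, 35, 35, 40, 39]
t=4: [37, 40, 45, 45, 43, 43, 38, 41, 45, 46, 43, 43]
t=5: [44, 42, 37, 36, 38, 39, 44, 41, 36, 35, 38, 39]
t=6: [38, 41, 44, 46, 45, 44, 39, 41, 45, 46, 45, 44]
t=7: [43, 41, 37, 35, 36, 37, 43, 41, 37, 34, 36, 37]
t=8: [39, 42, 45, 46, 46, 46, 39, 42, 45, 46, 46, 46]
t=9: [42, 40, 36, 34, 34, 34, 42, 40, 36, 34, 34, 34]
t=10: [40, 43, 45, 46, 47, 47, 40, 43, 45, 46, 47, 47]
t=11: [41, 39, 36, 34, 33, 33, 41, 39, 36, 34, 33, 33]
t=12: [42, 44, 45, 47, 47, 48, 42, 44, 45, 47, 47, 48]
t=13: [39, 38, 35, 33, 32, 31, 39, 38, 35, 33, 32, 31]
t=14: [44, 45, 46, 47, 48, 48, 44, 45, 46, 47, 48, 48]
t=15: [37, 36, 34, 32, 31, 31, 37, 36, 34, 32, 31, 31]
t=16: [46, 46, 47, 47, 48, 48, 46, 46, 47, 47, 48, 48]
t=17: [34, 33, 33, 32, 31, 31, 34, 33, 33, 32, 31, 31]
t=18: [47, 47, 48, 48, 48, 48, 47, 47, 48, 48, 48, 48]
t=19: [33, 32, 31, 31, 31, 31, 33, 32, 31, 31, 31, 31]
t=20: [48, 48, 48, 48, 48, 48, 48, 48, 48, 48, 48, 48]
t=21: [31, 31, 31, 31, 31, 31, 31, 31, 31, 31, 31, 31]
t=22: [48, 48, 48, 48, 48, 48, 48, 48, 48, 48, 48, 48]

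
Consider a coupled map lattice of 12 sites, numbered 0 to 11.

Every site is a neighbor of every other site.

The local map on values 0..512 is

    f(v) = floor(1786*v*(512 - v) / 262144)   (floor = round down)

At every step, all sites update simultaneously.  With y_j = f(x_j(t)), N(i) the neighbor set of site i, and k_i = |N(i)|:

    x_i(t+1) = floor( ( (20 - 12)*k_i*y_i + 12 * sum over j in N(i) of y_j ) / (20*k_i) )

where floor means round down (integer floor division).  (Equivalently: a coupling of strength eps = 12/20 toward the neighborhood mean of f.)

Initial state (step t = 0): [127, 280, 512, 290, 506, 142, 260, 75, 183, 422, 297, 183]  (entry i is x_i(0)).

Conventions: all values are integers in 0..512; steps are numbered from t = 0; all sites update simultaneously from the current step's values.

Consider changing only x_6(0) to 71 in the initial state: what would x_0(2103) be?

Answer: x_0(2103) = 247
Key observation: The state at step 6, [427, 427, 427, 427, 427, 427, 427, 427, 427, 427, 427, 427], reappears at step 10: the system is in a cycle of period 4 from step 6 on.  Therefore the state at step 2103 equals the state at step 6 + ((2103 - 6) mod 4) = 7, which is [247, 247, 247, 247, 247, 247, 247, 247, 247, 247, 247, 247].

Derivation:
t=0: [127, 280, 512, 290, 506, 142, 71, 75, 183, 422, 297, 183]
t=1: [308, 345, 193, 344, 199, 316, 266, 270, 334, 282, 343, 334]
t=2: [421, 408, 418, 409, 419, 418, 427, 427, 413, 425, 409, 413]
t=3: [266, 275, 268, 275, 267, 268, 261, 261, 271, 262, 275, 271]
t=4: [444, 444, 444, 444, 444, 444, 445, 445, 444, 445, 444, 444]
t=5: [204, 204, 204, 204, 204, 204, 203, 203, 204, 203, 204, 204]
t=6: [427, 427, 427, 427, 427, 427, 427, 427, 427, 427, 427, 427]
t=7: [247, 247, 247, 247, 247, 247, 247, 247, 247, 247, 247, 247]
t=8: [445, 445, 445, 445, 445, 445, 445, 445, 445, 445, 445, 445]
t=9: [203, 203, 203, 203, 203, 203, 203, 203, 203, 203, 203, 203]
t=10: [427, 427, 427, 427, 427, 427, 427, 427, 427, 427, 427, 427]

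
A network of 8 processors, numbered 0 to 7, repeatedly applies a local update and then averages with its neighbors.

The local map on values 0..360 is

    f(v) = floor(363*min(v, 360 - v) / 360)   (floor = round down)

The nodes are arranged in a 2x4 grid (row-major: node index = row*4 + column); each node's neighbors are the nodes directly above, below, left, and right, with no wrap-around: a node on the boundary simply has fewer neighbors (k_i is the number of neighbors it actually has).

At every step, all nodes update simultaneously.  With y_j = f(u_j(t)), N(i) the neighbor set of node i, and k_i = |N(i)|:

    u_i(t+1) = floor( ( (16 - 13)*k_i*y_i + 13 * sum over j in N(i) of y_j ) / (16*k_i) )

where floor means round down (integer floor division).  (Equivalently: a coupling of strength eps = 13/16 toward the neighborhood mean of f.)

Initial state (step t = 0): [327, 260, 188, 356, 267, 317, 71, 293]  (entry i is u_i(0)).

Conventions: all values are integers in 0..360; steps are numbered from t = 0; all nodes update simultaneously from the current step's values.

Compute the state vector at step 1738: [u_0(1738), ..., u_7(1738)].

Simulating step by step:
t=0: [327, 260, 188, 356, 267, 317, 71, 293]
t=1: [84, 86, 79, 98, 48, 79, 89, 43]
t=2: [70, 81, 88, 67, 75, 75, 71, 84]
t=3: [76, 78, 75, 82, 72, 75, 80, 71]
t=4: [75, 75, 79, 74, 74, 76, 74, 79]
t=5: [74, 76, 75, 78, 75, 74, 77, 74]
t=6: [75, 74, 76, 75, 74, 75, 74, 76]
t=7: [74, 75, 74, 75, 74, 74, 75, 74]
t=8: [74, 74, 74, 74, 74, 74, 74, 74]
t=9: [74, 74, 74, 74, 74, 74, 74, 74]

Answer: [74, 74, 74, 74, 74, 74, 74, 74]
Key observation: The state at step 8, [74, 74, 74, 74, 74, 74, 74, 74], reappears at step 9: the system is in a cycle of period 1 from step 8 on.  Therefore the state at step 1738 equals the state at step 8 + ((1738 - 8) mod 1) = 8, which is [74, 74, 74, 74, 74, 74, 74, 74].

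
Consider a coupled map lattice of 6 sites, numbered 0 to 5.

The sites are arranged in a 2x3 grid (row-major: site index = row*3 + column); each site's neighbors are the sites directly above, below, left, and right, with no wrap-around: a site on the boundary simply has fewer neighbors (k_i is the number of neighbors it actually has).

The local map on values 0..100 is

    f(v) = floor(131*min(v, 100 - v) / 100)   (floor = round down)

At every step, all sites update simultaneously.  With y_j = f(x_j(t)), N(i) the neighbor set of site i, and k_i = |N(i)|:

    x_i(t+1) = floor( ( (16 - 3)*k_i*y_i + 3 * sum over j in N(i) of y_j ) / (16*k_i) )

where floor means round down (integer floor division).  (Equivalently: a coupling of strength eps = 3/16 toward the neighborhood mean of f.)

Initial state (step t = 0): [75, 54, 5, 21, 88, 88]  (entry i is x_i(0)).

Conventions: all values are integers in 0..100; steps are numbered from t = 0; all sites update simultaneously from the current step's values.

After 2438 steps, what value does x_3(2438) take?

Simulating step by step:
t=0: [75, 54, 5, 21, 88, 88]
t=1: [34, 52, 11, 26, 18, 14]
t=2: [44, 55, 18, 33, 25, 18]
t=3: [55, 54, 26, 43, 33, 23]
t=4: [58, 57, 36, 54, 44, 31]
t=5: [55, 55, 47, 59, 56, 42]
t=6: [57, 58, 60, 53, 56, 55]
t=7: [56, 55, 52, 60, 57, 57]
t=8: [56, 58, 61, 52, 55, 56]
t=9: [57, 55, 51, 61, 58, 56]
t=10: [55, 58, 62, 51, 55, 57]
t=11: [58, 55, 50, 62, 58, 55]
t=12: [54, 58, 63, 50, 55, 58]
t=13: [60, 55, 49, 63, 58, 54]
t=14: [52, 57, 63, 49, 55, 59]
t=15: [61, 56, 49, 63, 57, 53]
t=16: [51, 57, 63, 49, 55, 60]
t=17: [63, 56, 49, 63, 57, 52]
t=18: [48, 56, 63, 48, 55, 61]
t=19: [61, 56, 49, 61, 57, 51]
t=20: [51, 57, 63, 51, 56, 63]
t=21: [63, 56, 48, 63, 56, 48]
t=22: [48, 56, 61, 48, 56, 61]
t=23: [61, 56, 51, 61, 56, 51]
t=24: [51, 57, 63, 51, 57, 63]
t=25: [63, 56, 48, 63, 56, 48]

Answer: x_3(2438) = 48
Key observation: The state at step 21, [63, 56, 48, 63, 56, 48], reappears at step 25: the system is in a cycle of period 4 from step 21 on.  Therefore the state at step 2438 equals the state at step 21 + ((2438 - 21) mod 4) = 22, which is [48, 56, 61, 48, 56, 61].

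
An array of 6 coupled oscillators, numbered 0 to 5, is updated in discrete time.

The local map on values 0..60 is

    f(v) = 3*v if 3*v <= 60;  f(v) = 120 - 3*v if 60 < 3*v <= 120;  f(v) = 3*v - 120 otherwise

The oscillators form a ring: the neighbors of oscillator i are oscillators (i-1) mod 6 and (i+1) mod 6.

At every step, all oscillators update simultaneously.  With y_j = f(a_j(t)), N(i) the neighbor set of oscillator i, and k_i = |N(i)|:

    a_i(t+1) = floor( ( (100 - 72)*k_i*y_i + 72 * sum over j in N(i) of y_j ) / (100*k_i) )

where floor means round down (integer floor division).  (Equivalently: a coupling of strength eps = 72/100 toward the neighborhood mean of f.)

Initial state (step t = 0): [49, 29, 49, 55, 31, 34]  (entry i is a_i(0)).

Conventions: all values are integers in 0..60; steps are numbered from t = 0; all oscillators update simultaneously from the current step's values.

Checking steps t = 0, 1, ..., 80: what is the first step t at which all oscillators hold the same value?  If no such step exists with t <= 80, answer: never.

Answer: never
Key observation: The state at step 37 reappears at step 44 — the system is in a cycle of period 7 from step 37 on.  No step 0..44 is synchronized, and the cycle repeats forever, so no step up to 80 (or ever) has all oscillators equal.

Derivation:
t=0: [49, 29, 49, 55, 31, 34]  (not all equal)
t=1: [25, 28, 35, 32, 30, 24]  (not all equal)
t=2: [42, 31, 25, 22, 34, 40]  (not all equal)
t=3: [11, 25, 41, 37, 24, 8]  (not all equal)
t=4: [34, 25, 20, 20, 25, 35]  (not all equal)
t=5: [26, 40, 54, 54, 39, 26]  (not all equal)
t=6: [26, 30, 26, 27, 31, 27]  (not all equal)
t=7: [36, 38, 36, 35, 35, 35]  (not all equal)
t=8: [10, 10, 10, 13, 15, 13]  (not all equal)
t=9: [33, 30, 33, 37, 40, 37]  (not all equal)
t=10: [19, 23, 19, 10, 6, 10]  (not all equal)
t=11: [45, 55, 45, 35, 26, 35]  (not all equal)
t=12: [25, 23, 25, 24, 22, 24]  (not all equal)
t=13: [48, 46, 48, 49, 49, 49]  (not all equal)
t=14: [22, 22, 22, 25, 27, 25]  (not all equal)
t=15: [50, 54, 50, 46, 43, 46]  (not all equal)
t=16: [30, 33, 30, 19, 15, 19]  (not all equal)
t=17: [36, 27, 36, 42, 53, 42]  (not all equal)
t=18: [19, 19, 19, 20, 15, 20]  (not all equal)
t=19: [58, 57, 58, 53, 55, 53]  (not all equal)
t=20: [47, 53, 47, 46, 40, 46]  (not all equal)
t=21: [26, 26, 26, 12, 12, 12]  (not all equal)
t=22: [39, 42, 39, 38, 36, 38]  (not all equal)
t=23: [5, 3, 5, 7, 7, 7]  (not all equal)
t=24: [15, 13, 15, 18, 21, 18]  (not all equal)
t=25: [46, 43, 46, 51, 54, 51]  (not all equal)
t=26: [20, 15, 20, 30, 35, 30]  (not all equal)
t=27: [43, 55, 43, 35, 25, 35]  (not all equal)
t=28: [24, 19, 24, 23, 23, 23]  (not all equal)
t=29: [52, 50, 52, 49, 51, 49]  (not all equal)
t=30: [30, 34, 30, 32, 28, 32]  (not all equal)
t=31: [23, 26, 23, 30, 27, 30]  (not all equal)
t=32: [40, 48, 40, 40, 32, 40]  (not all equal)
t=33: [8, 6, 8, 8, 6, 8]  (not all equal)
t=34: [21, 22, 21, 21, 22, 21]  (not all equal)
t=35: [55, 56, 55, 55, 56, 55]  (not all equal)
t=36: [46, 45, 46, 46, 45, 46]  (not all equal)
t=37: [16, 17, 16, 16, 17, 16]  (not all equal)
t=38: [49, 48, 49, 49, 48, 49]  (not all equal)
t=39: [25, 26, 25, 25, 26, 25]  (not all equal)
t=40: [43, 44, 43, 43, 44, 43]  (not all equal)
t=41: [10, 9, 10, 10, 9, 10]  (not all equal)
t=42: [28, 29, 28, 28, 29, 28]  (not all equal)
t=43: [34, 35, 34, 34, 35, 34]  (not all equal)
t=44: [16, 17, 16, 16, 17, 16]  (not all equal)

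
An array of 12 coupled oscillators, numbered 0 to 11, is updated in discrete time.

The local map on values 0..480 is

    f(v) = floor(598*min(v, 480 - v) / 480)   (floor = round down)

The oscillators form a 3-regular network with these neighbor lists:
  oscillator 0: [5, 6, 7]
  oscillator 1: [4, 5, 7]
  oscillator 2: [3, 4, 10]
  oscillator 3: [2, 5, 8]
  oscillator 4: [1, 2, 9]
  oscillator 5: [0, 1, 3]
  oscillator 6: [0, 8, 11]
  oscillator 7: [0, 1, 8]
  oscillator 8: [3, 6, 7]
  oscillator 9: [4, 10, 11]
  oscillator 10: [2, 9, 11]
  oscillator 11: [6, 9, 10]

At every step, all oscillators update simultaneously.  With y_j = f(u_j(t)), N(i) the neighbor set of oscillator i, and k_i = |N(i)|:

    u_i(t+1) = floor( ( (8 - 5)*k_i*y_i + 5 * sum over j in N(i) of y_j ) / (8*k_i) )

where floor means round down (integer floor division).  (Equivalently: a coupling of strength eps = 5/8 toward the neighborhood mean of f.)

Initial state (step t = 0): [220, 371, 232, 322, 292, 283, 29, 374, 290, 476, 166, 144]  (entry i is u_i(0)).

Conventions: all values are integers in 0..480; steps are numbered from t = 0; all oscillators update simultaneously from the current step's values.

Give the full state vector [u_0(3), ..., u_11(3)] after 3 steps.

Simulating step by step:
t=0: [220, 371, 232, 322, 292, 283, 29, 374, 290, 476, 166, 144]
t=1: [188, 177, 240, 233, 176, 217, 157, 183, 164, 130, 175, 118]
t=2: [231, 231, 263, 269, 223, 256, 195, 222, 224, 182, 208, 174]
t=3: [273, 280, 267, 270, 267, 278, 253, 281, 267, 241, 245, 232]

Answer: [273, 280, 267, 270, 267, 278, 253, 281, 267, 241, 245, 232]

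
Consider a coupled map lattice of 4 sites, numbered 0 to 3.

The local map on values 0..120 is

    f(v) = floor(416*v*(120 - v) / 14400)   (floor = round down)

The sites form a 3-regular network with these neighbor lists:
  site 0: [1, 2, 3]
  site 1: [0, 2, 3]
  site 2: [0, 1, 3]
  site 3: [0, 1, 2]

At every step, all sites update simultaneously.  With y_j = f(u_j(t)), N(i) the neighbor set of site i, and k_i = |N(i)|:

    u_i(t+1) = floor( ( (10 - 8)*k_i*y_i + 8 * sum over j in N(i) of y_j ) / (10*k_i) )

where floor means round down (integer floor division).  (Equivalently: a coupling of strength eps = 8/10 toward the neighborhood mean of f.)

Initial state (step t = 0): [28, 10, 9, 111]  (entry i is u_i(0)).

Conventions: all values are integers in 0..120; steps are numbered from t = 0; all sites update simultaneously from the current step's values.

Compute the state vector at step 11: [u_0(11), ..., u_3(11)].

Answer: [50, 50, 50, 50]

Derivation:
t=0: [28, 10, 9, 111]
t=1: [38, 40, 41, 41]
t=2: [92, 92, 91, 91]
t=3: [75, 75, 74, 74]
t=4: [97, 97, 97, 97]
t=5: [64, 64, 64, 64]
t=6: [103, 103, 103, 103]
t=7: [50, 50, 50, 50]
t=8: [101, 101, 101, 101]
t=9: [55, 55, 55, 55]
t=10: [103, 103, 103, 103]
t=11: [50, 50, 50, 50]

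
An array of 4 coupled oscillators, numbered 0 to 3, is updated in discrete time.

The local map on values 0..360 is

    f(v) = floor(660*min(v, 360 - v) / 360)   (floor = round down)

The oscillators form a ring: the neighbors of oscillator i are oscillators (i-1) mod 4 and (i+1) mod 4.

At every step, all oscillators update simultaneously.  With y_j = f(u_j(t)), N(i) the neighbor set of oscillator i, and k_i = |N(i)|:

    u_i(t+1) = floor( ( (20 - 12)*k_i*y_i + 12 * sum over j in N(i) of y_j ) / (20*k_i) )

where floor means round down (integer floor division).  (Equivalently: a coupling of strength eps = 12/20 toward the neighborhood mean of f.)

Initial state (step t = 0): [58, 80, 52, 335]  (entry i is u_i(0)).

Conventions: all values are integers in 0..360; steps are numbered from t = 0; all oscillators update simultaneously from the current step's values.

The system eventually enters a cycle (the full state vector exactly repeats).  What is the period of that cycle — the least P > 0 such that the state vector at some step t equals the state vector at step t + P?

Answer: 12
Key observation: The state at step 20, [194, 194, 194, 194], reappears at step 32 — and no state repeats earlier — so the cycle the system enters has period 12.

Derivation:
t=0: [58, 80, 52, 335]
t=1: [99, 118, 95, 78]
t=2: [180, 192, 177, 163]
t=3: [313, 319, 311, 315]
t=4: [81, 82, 82, 85]
t=5: [150, 149, 151, 151]
t=6: [274, 274, 275, 275]
t=7: [156, 156, 155, 155]
t=8: [285, 285, 284, 284]
t=9: [137, 137, 138, 138]
t=10: [251, 251, 252, 252]
t=11: [198, 198, 198, 198]
t=12: [297, 297, 297, 297]
t=13: [115, 115, 115, 115]
t=14: [210, 210, 210, 210]
t=15: [275, 275, 275, 275]
t=16: [155, 155, 155, 155]
t=17: [284, 284, 284, 284]
t=18: [139, 139, 139, 139]
t=19: [254, 254, 254, 254]
t=20: [194, 194, 194, 194]
t=21: [304, 304, 304, 304]
t=22: [102, 102, 102, 102]
t=23: [187, 187, 187, 187]
t=24: [317, 317, 317, 317]
t=25: [78, 78, 78, 78]
t=26: [143, 143, 143, 143]
t=27: [262, 262, 262, 262]
t=28: [179, 179, 179, 179]
t=29: [328, 328, 328, 328]
t=30: [58, 58, 58, 58]
t=31: [106, 106, 106, 106]
t=32: [194, 194, 194, 194]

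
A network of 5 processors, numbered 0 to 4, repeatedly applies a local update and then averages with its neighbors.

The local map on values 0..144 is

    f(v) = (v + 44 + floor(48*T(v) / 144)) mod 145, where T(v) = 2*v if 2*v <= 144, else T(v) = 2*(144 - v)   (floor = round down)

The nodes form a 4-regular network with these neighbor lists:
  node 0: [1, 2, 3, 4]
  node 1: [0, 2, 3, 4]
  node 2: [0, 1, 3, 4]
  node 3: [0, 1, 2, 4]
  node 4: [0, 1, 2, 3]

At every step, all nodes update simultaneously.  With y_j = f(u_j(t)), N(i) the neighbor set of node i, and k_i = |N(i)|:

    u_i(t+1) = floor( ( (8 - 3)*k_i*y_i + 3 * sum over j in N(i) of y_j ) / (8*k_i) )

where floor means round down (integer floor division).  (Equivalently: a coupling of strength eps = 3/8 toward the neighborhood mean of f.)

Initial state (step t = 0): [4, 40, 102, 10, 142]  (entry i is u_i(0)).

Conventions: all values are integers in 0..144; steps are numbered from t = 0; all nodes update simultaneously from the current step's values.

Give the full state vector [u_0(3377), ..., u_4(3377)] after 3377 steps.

Answer: [21, 21, 21, 21, 21]
Key observation: The state at step 7, [21, 21, 21, 21, 21], reappears at step 9: the system is in a cycle of period 2 from step 7 on.  Therefore the state at step 3377 equals the state at step 7 + ((3377 - 7) mod 2) = 7, which is [21, 21, 21, 21, 21].

Derivation:
t=0: [4, 40, 102, 10, 142]
t=1: [53, 85, 42, 59, 49]
t=2: [120, 62, 110, 125, 116]
t=3: [31, 13, 29, 31, 30]
t=4: [91, 75, 90, 91, 91]
t=5: [24, 21, 24, 24, 24]
t=6: [83, 80, 83, 83, 83]
t=7: [21, 21, 21, 21, 21]
t=8: [79, 79, 79, 79, 79]
t=9: [21, 21, 21, 21, 21]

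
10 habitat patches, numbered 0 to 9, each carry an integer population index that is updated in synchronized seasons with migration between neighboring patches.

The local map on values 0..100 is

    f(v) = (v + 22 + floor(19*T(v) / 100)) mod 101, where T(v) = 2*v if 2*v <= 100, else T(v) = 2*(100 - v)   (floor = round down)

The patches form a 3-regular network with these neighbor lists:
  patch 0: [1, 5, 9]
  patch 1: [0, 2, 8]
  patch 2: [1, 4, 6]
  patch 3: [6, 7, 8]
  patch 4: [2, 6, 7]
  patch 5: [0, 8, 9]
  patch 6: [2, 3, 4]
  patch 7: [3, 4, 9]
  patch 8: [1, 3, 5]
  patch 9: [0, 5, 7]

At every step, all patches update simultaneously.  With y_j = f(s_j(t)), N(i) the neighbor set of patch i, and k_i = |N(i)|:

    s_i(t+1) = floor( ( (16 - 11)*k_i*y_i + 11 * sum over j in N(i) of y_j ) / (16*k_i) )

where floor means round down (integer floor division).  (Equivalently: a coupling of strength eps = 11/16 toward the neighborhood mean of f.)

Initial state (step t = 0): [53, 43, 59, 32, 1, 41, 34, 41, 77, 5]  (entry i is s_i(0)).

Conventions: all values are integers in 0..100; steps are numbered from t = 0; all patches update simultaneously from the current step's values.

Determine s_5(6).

Answer: s_5(6) = 20

Derivation:
t=0: [53, 43, 59, 32, 1, 41, 34, 41, 77, 5]
t=1: [71, 69, 69, 55, 62, 53, 63, 51, 53, 65]
t=2: [45, 22, 45, 94, 74, 73, 75, 95, 71, 73]
t=3: [40, 55, 40, 11, 25, 22, 25, 11, 17, 25]
t=4: [70, 74, 71, 43, 56, 57, 56, 45, 56, 55]
t=5: [44, 23, 44, 87, 70, 73, 70, 87, 70, 70]
t=6: [39, 54, 38, 7, 22, 20, 22, 7, 16, 23]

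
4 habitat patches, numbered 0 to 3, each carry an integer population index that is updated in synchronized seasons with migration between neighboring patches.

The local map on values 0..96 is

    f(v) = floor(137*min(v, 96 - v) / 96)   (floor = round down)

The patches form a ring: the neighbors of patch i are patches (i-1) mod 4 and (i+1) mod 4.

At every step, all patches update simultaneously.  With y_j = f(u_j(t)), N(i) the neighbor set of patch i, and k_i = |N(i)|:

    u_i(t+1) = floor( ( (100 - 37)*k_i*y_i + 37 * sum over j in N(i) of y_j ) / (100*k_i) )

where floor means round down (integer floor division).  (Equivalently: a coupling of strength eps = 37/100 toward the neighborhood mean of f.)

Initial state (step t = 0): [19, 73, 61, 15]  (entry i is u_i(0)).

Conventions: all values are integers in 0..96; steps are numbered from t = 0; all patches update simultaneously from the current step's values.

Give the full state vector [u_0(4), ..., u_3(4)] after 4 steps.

Answer: [52, 47, 47, 52]

Derivation:
t=0: [19, 73, 61, 15]
t=1: [26, 34, 40, 27]
t=2: [39, 47, 51, 41]
t=3: [57, 64, 63, 58]
t=4: [52, 47, 47, 52]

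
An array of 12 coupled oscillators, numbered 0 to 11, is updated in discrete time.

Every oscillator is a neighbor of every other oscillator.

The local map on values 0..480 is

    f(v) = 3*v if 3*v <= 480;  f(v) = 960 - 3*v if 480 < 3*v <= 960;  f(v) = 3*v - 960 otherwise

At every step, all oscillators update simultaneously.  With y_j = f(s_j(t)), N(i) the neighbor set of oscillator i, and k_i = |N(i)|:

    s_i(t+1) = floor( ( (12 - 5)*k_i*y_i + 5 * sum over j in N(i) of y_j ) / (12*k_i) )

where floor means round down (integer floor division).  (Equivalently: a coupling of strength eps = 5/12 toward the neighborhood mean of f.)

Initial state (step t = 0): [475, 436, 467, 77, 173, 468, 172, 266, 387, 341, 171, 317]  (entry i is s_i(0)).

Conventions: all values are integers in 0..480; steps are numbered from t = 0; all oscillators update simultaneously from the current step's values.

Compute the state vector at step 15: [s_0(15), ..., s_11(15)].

Answer: [163, 364, 325, 323, 325, 364, 364, 331, 315, 297, 364, 379]

Derivation:
t=0: [475, 436, 467, 77, 173, 468, 172, 266, 387, 341, 171, 317]
t=1: [393, 329, 380, 266, 380, 382, 382, 228, 249, 174, 383, 144]
t=2: [221, 116, 200, 190, 200, 203, 203, 252, 218, 340, 204, 337]
t=3: [291, 319, 326, 342, 326, 321, 321, 241, 296, 162, 319, 157]
t=4: [102, 56, 64, 91, 64, 56, 56, 184, 94, 313, 56, 312]
t=5: [256, 181, 194, 238, 194, 181, 181, 312, 243, 101, 181, 102]
t=6: [245, 368, 347, 275, 347, 368, 368, 154, 267, 306, 368, 308]
t=7: [190, 146, 112, 141, 112, 146, 146, 320, 154, 90, 146, 87]
t=8: [372, 399, 343, 390, 343, 399, 399, 160, 412, 307, 399, 302]
t=9: [172, 216, 124, 201, 124, 216, 216, 348, 237, 108, 216, 116]
t=10: [386, 314, 346, 338, 346, 314, 314, 189, 279, 320, 314, 333]
t=11: [147, 49, 81, 68, 81, 49, 49, 253, 106, 39, 49, 60]
t=12: [336, 176, 228, 207, 228, 176, 176, 205, 269, 159, 176, 194]
t=13: [178, 387, 302, 337, 302, 387, 387, 340, 235, 412, 387, 358]
t=14: [311, 188, 108, 107, 108, 188, 188, 112, 218, 229, 188, 141]
t=15: [163, 364, 325, 323, 325, 364, 364, 331, 315, 297, 364, 379]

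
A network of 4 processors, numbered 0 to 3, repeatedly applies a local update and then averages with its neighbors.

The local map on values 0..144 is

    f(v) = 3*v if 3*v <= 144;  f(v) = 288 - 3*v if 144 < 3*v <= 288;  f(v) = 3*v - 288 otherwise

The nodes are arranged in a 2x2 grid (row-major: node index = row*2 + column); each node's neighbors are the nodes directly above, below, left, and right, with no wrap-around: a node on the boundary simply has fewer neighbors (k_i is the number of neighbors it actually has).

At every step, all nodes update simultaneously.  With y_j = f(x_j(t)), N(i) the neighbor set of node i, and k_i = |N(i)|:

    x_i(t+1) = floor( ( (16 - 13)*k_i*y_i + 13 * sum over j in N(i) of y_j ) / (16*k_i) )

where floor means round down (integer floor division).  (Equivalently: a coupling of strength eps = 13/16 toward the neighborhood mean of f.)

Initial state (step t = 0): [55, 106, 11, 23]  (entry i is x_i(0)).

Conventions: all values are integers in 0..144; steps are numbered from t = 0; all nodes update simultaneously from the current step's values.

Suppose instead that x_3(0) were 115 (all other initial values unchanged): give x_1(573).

Answer: x_1(573) = 63
Key observation: The state at step 14, [99, 99, 99, 99], reappears at step 22: the system is in a cycle of period 8 from step 14 on.  Therefore the state at step 573 equals the state at step 14 + ((573 - 14) mod 8) = 21, which is [63, 63, 63, 63].

Derivation:
t=0: [55, 106, 11, 115]
t=1: [48, 78, 79, 36]
t=2: [69, 112, 111, 62]
t=3: [52, 83, 82, 56]
t=4: [57, 109, 110, 55]
t=5: [54, 104, 105, 55]
t=6: [44, 105, 106, 43]
t=7: [47, 111, 111, 47]
t=8: [63, 123, 123, 63]
t=9: [84, 95, 95, 84]
t=10: [9, 29, 29, 9]
t=11: [75, 38, 38, 75]
t=12: [104, 72, 72, 104]
t=13: [63, 33, 33, 63]
t=14: [99, 99, 99, 99]
t=15: [9, 9, 9, 9]
t=16: [27, 27, 27, 27]
t=17: [81, 81, 81, 81]
t=18: [45, 45, 45, 45]
t=19: [135, 135, 135, 135]
t=20: [117, 117, 117, 117]
t=21: [63, 63, 63, 63]
t=22: [99, 99, 99, 99]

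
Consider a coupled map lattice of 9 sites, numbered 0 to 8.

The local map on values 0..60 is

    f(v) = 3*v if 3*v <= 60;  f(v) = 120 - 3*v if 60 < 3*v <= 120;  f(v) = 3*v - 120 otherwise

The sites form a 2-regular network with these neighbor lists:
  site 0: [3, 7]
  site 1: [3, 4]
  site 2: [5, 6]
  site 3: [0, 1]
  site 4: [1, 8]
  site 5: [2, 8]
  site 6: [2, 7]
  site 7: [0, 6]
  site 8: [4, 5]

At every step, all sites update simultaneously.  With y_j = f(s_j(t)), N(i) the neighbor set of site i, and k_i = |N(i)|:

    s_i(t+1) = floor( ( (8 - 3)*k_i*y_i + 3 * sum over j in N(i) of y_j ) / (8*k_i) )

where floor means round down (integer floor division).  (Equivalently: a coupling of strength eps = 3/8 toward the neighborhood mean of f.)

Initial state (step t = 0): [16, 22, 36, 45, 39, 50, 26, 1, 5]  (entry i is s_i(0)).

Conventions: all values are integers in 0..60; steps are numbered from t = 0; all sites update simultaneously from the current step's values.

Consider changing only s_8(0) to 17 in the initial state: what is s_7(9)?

Simulating step by step:
t=0: [16, 22, 36, 45, 39, 50, 26, 1, 17]
t=1: [33, 37, 21, 28, 21, 30, 29, 18, 38]
t=2: [30, 23, 47, 28, 38, 30, 41, 43, 20]
t=3: [27, 39, 19, 37, 24, 33, 7, 11, 44]
t=4: [32, 12, 43, 13, 32, 26, 30, 31, 20]
t=5: [27, 34, 19, 35, 33, 39, 25, 27, 49]
t=6: [34, 18, 44, 20, 21, 17, 46, 40, 21]
t=7: [22, 55, 20, 51, 56, 44, 13, 6, 55]
t=8: [43, 43, 47, 39, 46, 27, 39, 28, 39]
t=9: [12, 9, 21, 5, 13, 28, 12, 24, 12]

Answer: s_7(9) = 24
Key observation: This trace re-runs the system from the modified initial state.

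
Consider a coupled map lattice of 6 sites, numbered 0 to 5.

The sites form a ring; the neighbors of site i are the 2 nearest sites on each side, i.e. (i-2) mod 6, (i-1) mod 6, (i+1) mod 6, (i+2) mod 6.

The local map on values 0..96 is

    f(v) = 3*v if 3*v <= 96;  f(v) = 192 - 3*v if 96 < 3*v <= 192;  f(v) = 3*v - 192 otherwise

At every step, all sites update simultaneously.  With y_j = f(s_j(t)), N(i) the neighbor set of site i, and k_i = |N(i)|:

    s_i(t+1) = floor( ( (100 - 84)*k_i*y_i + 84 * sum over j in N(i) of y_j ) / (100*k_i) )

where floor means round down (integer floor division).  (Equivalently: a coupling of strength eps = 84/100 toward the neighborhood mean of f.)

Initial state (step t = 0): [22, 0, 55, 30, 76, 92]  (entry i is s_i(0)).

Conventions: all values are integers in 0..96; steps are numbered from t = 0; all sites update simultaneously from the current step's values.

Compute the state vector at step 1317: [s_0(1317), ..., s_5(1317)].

Simulating step by step:
t=0: [22, 0, 55, 30, 76, 92]
t=1: [41, 56, 44, 45, 61, 53]
t=2: [37, 49, 42, 35, 47, 38]
t=3: [63, 72, 66, 64, 73, 67]
t=4: [14, 7, 12, 13, 8, 12]
t=5: [31, 35, 32, 30, 35, 32]
t=6: [91, 92, 90, 91, 92, 90]
t=7: [81, 80, 81, 81, 80, 81]
t=8: [49, 50, 49, 49, 50, 49]
t=9: [43, 44, 43, 43, 44, 43]
t=10: [61, 62, 61, 61, 62, 61]
t=11: [7, 8, 7, 7, 8, 7]
t=12: [22, 21, 22, 22, 21, 22]
t=13: [64, 65, 64, 64, 65, 64]
t=14: [1, 0, 1, 1, 0, 1]
t=15: [1, 2, 1, 1, 2, 1]
t=16: [4, 3, 4, 4, 3, 4]
t=17: [10, 11, 10, 10, 11, 10]
t=18: [31, 30, 31, 31, 30, 31]
t=19: [91, 92, 91, 91, 92, 91]
t=20: [82, 81, 82, 82, 81, 82]
t=21: [52, 53, 52, 52, 53, 52]
t=22: [34, 35, 34, 34, 35, 34]
t=23: [88, 89, 88, 88, 89, 88]
t=24: [73, 72, 73, 73, 72, 73]
t=25: [25, 26, 25, 25, 26, 25]
t=26: [76, 75, 76, 76, 75, 76]
t=27: [34, 35, 34, 34, 35, 34]

Answer: [34, 35, 34, 34, 35, 34]
Key observation: The state at step 22, [34, 35, 34, 34, 35, 34], reappears at step 27: the system is in a cycle of period 5 from step 22 on.  Therefore the state at step 1317 equals the state at step 22 + ((1317 - 22) mod 5) = 22, which is [34, 35, 34, 34, 35, 34].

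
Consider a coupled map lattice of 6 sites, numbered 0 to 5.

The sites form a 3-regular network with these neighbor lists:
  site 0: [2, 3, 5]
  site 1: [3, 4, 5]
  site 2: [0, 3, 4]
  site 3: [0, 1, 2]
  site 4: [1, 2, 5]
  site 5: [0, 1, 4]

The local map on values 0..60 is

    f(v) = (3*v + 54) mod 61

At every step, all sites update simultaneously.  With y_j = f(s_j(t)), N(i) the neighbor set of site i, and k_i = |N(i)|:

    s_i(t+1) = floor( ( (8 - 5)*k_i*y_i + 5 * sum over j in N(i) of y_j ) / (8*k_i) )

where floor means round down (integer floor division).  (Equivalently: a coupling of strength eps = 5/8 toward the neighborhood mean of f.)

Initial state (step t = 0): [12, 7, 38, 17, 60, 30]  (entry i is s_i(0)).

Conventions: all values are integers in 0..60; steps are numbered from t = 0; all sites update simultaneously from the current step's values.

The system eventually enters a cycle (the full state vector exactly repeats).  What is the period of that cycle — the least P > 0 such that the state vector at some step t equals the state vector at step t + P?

Simulating step by step:
t=0: [12, 7, 38, 17, 60, 30]
t=1: [34, 29, 43, 35, 36, 27]
t=2: [23, 25, 23, 24, 21, 24]
t=3: [2, 15, 13, 3, 23, 14]
t=4: [36, 22, 25, 27, 22, 33]
t=5: [25, 43, 25, 26, 42, 44]
t=6: [6, 14, 18, 6, 23, 14]
t=7: [23, 22, 22, 23, 24, 22]
t=8: [25, 35, 23, 25, 38, 35]
t=9: [12, 32, 12, 12, 32, 32]
t=10: [28, 28, 28, 28, 28, 28]
t=11: [16, 16, 16, 16, 16, 16]
t=12: [41, 41, 41, 41, 41, 41]
t=13: [55, 55, 55, 55, 55, 55]
t=14: [36, 36, 36, 36, 36, 36]
t=15: [40, 40, 40, 40, 40, 40]
t=16: [52, 52, 52, 52, 52, 52]
t=17: [27, 27, 27, 27, 27, 27]
t=18: [13, 13, 13, 13, 13, 13]
t=19: [32, 32, 32, 32, 32, 32]
t=20: [28, 28, 28, 28, 28, 28]

Answer: 10
Key observation: The state at step 10, [28, 28, 28, 28, 28, 28], reappears at step 20 — and no state repeats earlier — so the cycle the system enters has period 10.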